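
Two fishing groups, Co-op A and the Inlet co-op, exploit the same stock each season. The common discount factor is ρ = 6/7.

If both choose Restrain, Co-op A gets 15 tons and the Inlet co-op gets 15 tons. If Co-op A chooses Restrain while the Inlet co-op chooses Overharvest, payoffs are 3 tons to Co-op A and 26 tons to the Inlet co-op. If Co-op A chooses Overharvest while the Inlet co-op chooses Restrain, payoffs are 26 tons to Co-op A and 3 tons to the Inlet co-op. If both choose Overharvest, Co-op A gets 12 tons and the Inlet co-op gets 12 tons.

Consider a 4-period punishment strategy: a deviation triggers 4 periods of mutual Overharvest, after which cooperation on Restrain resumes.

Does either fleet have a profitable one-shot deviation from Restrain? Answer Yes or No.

Comparing payoff streams over the 5 periods until play realigns: cooperate → 15(1+ρ+…+ρ^4); deviate → 26 + 12(ρ+…+ρ^4).
Cooperation is sustained iff (15−12)(ρ+…+ρ^4) ≥ 26−15.
ρ+…+ρ^4 = 6/7·(1−(6/7)^4)/(1−6/7) = 2.7613, and (26−15)/(15−12) = 3.6667.
2.7613 < 3.6667, so cooperation is not sustainable.

Yes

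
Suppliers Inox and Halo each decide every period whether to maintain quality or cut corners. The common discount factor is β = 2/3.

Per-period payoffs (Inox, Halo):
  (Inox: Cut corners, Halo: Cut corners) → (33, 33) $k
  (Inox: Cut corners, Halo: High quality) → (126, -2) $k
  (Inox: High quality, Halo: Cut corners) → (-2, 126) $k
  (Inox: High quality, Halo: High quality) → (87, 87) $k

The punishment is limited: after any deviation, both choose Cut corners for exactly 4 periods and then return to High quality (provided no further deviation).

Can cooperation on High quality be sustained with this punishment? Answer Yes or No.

Yes

IC: β+…+β^4 ≥ (126−87)/(87−33) = 13/18.
At β = 2/3: partial sum = 1.6049 ≥ 0.7222. Cooperation sustainable.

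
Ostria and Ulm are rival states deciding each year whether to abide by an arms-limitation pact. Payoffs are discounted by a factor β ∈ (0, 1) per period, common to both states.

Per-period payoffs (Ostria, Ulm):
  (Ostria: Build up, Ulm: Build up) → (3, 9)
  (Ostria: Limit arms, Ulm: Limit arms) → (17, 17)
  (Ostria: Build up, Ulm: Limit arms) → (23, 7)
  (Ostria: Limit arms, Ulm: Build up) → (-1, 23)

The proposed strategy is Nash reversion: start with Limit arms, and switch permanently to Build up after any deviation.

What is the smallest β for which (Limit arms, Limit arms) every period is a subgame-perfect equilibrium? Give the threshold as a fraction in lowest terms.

Ostria's threshold: (23−17)/(23−3) = 3/10.
Ulm's threshold: (23−17)/(23−9) = 3/7.
3/10 < 3/7, so Ulm binds and β* = 3/7.

3/7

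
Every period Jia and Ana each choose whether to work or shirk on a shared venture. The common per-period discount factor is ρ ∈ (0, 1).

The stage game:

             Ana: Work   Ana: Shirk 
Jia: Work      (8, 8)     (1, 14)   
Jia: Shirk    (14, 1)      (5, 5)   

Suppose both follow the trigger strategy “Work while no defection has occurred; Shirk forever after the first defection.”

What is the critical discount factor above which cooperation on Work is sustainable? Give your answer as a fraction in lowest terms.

2/3

8/(1−ρ) ≥ 14 + 5ρ/(1−ρ)
8 ≥ 14 − 9ρ
ρ ≥ 6/9 = 2/3.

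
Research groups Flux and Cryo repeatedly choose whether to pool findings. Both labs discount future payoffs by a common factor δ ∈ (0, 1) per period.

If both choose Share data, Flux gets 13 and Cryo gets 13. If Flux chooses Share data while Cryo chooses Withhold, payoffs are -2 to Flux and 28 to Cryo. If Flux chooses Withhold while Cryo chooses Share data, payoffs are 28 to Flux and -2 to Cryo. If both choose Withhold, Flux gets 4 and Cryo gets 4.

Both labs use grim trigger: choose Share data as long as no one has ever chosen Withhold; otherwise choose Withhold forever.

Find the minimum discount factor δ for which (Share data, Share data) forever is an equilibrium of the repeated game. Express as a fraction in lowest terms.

5/8

Under grim trigger the critical discount factor is (T−C)/(T−P) with T = 28, C = 13, P = 4.
δ* = (28−13)/(28−4) = 15/24 = 5/8.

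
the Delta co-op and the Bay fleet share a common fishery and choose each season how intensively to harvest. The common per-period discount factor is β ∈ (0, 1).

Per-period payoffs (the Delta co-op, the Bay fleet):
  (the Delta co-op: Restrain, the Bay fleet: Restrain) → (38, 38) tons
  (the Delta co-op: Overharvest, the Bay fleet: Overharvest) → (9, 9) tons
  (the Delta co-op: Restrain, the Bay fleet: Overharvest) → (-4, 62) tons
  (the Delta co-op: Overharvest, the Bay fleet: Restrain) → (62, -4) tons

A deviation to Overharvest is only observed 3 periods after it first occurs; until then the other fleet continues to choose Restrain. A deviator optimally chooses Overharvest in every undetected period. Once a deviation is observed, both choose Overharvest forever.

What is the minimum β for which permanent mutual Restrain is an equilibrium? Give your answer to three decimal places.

0.768

The best deviation is to choose Overharvest for all 3 undetected periods, earning 62 each, then 9 forever once detected.
Deviation value: 62(1−β^3)/(1−β) + 9β^3/(1−β); cooperation value: 38/(1−β).
IC: 38 ≥ 62(1−β^3) + 9β^3 = 62 − 53β^3.
So β^3 ≥ 24/53, giving β ≥ (24/53)^(1/3) ≈ 0.768.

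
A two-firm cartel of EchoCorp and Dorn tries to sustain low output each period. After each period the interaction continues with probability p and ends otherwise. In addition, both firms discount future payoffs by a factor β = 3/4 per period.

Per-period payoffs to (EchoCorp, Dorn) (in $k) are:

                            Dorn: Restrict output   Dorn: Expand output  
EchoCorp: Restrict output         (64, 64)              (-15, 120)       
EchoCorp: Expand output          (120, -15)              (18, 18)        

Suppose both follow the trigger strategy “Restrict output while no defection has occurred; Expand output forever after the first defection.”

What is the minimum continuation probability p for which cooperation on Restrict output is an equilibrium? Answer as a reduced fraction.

112/153

With continuation probability p and discount β, the effective per-period discount factor is βp.
Grim-trigger IC: βp ≥ (120−64)/(120−18) = 28/51.
So p ≥ (28/51)/(3/4) = 112/153.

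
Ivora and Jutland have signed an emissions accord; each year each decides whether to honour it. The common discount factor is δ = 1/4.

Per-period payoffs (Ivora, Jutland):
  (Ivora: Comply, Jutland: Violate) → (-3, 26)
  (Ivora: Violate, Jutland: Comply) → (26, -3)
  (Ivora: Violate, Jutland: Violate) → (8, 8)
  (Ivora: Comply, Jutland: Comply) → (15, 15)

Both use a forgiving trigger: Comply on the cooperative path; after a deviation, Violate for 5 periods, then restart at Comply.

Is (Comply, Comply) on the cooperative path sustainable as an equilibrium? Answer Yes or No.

Comparing payoff streams over the 6 periods until play realigns: cooperate → 15(1+δ+…+δ^5); deviate → 26 + 8(δ+…+δ^5).
Cooperation is sustained iff (15−8)(δ+…+δ^5) ≥ 26−15.
δ+…+δ^5 = 1/4·(1−(1/4)^5)/(1−1/4) = 0.3330, and (26−15)/(15−8) = 1.5714.
0.3330 < 1.5714, so cooperation is not sustainable.

No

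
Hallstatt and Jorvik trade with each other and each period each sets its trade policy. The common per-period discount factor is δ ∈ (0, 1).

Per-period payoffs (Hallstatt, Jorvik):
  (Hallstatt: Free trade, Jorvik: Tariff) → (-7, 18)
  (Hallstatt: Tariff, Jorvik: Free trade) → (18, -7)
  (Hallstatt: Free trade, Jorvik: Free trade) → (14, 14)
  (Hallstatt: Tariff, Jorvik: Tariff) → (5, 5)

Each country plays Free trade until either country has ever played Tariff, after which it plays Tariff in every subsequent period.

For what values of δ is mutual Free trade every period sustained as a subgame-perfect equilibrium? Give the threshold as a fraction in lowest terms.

4/13

Under grim trigger the critical discount factor is (T−C)/(T−P) with T = 18, C = 14, P = 5.
δ* = (18−14)/(18−5) = 4/13.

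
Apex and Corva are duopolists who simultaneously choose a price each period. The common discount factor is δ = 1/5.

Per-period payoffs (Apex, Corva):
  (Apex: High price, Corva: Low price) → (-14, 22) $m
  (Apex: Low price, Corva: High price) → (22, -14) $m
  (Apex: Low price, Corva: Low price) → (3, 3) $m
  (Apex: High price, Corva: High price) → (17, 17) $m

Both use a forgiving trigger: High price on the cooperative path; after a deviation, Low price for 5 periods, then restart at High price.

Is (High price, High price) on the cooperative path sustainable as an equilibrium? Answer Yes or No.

A one-shot deviation gives 22 now, then 3 for 5 periods, then back to 17.
Gain from deviating: (22−17) today; loss: (17−3) in each of the next 5 periods.
No-deviation condition: (17−3)(δ+…+δ^5) ≥ 22−17, i.e. δ+…+δ^5 ≥ 5/14.
At δ = 1/5: δ+…+δ^5 = 0.2499 < 0.3571.
So cooperation is not sustainable.

No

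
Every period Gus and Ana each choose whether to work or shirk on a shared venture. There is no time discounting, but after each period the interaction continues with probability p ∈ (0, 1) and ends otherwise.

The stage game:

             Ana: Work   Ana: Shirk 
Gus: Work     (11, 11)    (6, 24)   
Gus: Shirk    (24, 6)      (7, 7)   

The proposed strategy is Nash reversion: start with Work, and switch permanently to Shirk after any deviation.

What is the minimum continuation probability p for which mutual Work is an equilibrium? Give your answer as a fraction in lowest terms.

13/17

With no time discounting, the continuation probability p plays the role of the discount factor.
Grim-trigger IC: 11/(1−p) ≥ 24 + 7p/(1−p) ⇒ p ≥ (24−11)/(24−7) = 13/17.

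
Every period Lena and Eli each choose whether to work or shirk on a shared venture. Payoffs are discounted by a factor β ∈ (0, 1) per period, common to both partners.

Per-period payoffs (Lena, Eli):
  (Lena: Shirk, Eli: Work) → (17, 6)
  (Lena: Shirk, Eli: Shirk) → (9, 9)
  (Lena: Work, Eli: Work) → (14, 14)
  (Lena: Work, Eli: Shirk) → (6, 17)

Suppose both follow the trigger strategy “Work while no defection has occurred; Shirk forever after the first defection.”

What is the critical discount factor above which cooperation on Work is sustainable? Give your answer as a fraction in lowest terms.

3/8

Cooperation forever yields 14 each period: 14/(1−β).
Deviating yields 17 once, then 9 forever: 17 + 9β/(1−β).
No profitable deviation requires 14/(1−β) ≥ 17 + 9β/(1−β).
Multiplying by (1−β): 14 ≥ 17(1−β) + 9β = 17 − 8β.
So 8β ≥ 3, i.e. β ≥ 3/8.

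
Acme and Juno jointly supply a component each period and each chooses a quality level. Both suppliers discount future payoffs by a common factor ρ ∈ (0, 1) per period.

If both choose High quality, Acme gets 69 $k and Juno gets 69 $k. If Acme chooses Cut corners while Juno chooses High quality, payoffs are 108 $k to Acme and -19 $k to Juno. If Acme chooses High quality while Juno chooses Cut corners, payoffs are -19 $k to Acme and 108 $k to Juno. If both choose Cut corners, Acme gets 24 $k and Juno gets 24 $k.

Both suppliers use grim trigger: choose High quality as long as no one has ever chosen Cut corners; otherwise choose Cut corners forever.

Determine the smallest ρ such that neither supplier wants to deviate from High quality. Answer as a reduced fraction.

13/28

Under grim trigger the critical discount factor is (T−C)/(T−P) with T = 108, C = 69, P = 24.
ρ* = (108−69)/(108−24) = 39/84 = 13/28.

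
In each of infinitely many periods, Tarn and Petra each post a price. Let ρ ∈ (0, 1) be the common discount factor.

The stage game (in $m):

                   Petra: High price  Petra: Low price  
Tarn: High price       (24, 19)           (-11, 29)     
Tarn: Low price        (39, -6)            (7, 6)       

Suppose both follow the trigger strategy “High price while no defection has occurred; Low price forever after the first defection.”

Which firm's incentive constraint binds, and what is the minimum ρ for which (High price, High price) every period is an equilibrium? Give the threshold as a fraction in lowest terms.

Tarn; ρ ≥ 15/32

For Tarn: deviation gain 39−24 = 15, per-period punishment loss 24−7 = 17. IC gives ρ ≥ 15/32.
For Petra: gain 10, loss 13 per period, so ρ ≥ 10/23.
The tighter constraint is Tarn's, so cooperation needs ρ ≥ 15/32.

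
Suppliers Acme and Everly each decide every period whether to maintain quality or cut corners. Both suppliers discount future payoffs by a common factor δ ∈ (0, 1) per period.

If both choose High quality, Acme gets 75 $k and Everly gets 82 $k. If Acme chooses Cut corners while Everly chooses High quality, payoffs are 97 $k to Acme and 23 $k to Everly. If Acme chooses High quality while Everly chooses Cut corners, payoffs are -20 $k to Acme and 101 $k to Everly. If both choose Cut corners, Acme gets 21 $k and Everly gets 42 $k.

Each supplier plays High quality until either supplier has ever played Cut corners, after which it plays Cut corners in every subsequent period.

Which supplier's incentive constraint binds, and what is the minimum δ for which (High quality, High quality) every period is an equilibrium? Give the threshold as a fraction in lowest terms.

Acme's threshold: (97−75)/(97−21) = 11/38.
Everly's threshold: (101−82)/(101−42) = 19/59.
11/38 < 19/59, so Everly binds and δ* = 19/59.

Everly; δ ≥ 19/59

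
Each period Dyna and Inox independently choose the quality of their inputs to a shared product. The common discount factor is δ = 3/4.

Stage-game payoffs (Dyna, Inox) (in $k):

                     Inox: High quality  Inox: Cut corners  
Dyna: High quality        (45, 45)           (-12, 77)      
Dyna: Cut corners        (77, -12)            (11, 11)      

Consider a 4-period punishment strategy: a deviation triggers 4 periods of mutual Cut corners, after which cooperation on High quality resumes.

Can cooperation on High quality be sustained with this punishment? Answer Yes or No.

IC: δ+…+δ^4 ≥ (77−45)/(45−11) = 16/17.
At δ = 3/4: partial sum = 2.0508 ≥ 0.9412. Cooperation sustainable.

Yes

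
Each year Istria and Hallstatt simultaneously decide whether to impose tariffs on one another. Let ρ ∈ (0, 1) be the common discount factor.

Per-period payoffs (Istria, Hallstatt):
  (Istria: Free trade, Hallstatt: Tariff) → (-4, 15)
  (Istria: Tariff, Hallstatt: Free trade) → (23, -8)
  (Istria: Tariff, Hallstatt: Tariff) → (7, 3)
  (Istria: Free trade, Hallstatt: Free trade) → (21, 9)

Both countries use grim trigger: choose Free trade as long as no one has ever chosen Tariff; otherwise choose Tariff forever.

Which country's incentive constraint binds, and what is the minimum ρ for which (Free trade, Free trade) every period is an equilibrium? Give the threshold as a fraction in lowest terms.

Istria's threshold: (23−21)/(23−7) = 1/8.
Hallstatt's threshold: (15−9)/(15−3) = 1/2.
1/8 < 1/2, so Hallstatt binds and ρ* = 1/2.

Hallstatt; ρ ≥ 1/2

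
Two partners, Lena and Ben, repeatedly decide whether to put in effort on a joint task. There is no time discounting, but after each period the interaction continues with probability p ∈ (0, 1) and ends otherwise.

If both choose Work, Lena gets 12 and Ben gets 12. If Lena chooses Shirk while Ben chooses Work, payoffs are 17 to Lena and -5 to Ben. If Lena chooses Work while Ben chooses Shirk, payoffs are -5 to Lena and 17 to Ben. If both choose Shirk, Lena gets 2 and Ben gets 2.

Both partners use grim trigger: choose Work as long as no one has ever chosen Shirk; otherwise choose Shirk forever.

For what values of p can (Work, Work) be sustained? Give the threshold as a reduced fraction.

1/3

With no time discounting, the continuation probability p plays the role of the discount factor.
Grim-trigger IC: 12/(1−p) ≥ 17 + 2p/(1−p) ⇒ p ≥ (17−12)/(17−2) = 1/3.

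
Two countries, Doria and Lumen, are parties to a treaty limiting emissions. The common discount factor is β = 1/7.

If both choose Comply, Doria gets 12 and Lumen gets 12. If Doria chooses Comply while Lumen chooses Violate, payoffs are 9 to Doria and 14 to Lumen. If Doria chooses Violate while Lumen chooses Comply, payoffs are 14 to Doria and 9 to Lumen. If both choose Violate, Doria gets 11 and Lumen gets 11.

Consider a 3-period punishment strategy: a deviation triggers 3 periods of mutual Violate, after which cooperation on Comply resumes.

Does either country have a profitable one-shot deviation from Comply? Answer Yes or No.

IC: β+…+β^3 ≥ (14−12)/(12−11) = 2.
At β = 1/7: partial sum = 0.1662 < 2.0000. Cooperation not sustainable.

Yes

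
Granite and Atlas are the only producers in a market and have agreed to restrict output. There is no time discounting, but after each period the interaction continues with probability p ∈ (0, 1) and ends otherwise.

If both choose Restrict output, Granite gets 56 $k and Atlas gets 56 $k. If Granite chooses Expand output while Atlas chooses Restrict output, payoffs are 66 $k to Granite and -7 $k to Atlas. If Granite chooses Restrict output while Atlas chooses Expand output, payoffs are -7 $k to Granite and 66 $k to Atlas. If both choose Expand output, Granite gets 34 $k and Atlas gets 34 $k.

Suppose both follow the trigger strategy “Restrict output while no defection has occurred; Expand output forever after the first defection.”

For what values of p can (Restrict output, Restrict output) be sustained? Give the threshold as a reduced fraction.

With no time discounting, the continuation probability p plays the role of the discount factor.
Grim-trigger IC: 56/(1−p) ≥ 66 + 34p/(1−p) ⇒ p ≥ (66−56)/(66−34) = 5/16.

5/16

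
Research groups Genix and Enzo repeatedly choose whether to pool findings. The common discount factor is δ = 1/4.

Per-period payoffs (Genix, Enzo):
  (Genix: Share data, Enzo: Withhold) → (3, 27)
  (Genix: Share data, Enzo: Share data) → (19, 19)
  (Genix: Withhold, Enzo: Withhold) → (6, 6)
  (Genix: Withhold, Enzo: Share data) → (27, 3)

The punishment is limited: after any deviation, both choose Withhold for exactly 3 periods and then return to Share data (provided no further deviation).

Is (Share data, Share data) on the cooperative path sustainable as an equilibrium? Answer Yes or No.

No

Comparing payoff streams over the 4 periods until play realigns: cooperate → 19(1+δ+…+δ^3); deviate → 27 + 6(δ+…+δ^3).
Cooperation is sustained iff (19−6)(δ+…+δ^3) ≥ 27−19.
δ+…+δ^3 = 1/4·(1−(1/4)^3)/(1−1/4) = 0.3281, and (27−19)/(19−6) = 0.6154.
0.3281 < 0.6154, so cooperation is not sustainable.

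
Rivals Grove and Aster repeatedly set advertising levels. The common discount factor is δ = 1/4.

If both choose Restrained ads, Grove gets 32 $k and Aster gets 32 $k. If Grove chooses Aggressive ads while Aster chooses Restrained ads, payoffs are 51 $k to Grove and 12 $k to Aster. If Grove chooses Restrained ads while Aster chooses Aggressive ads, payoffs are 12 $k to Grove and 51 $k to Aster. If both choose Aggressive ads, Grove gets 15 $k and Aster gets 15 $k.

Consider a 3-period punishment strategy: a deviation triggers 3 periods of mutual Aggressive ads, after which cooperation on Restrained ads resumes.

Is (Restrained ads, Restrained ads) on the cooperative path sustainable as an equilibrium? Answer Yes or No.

A one-shot deviation gives 51 now, then 15 for 3 periods, then back to 32.
Gain from deviating: (51−32) today; loss: (32−15) in each of the next 3 periods.
No-deviation condition: (32−15)(δ+…+δ^3) ≥ 51−32, i.e. δ+…+δ^3 ≥ 19/17.
At δ = 1/4: δ+…+δ^3 = 0.3281 < 1.1176.
So cooperation is not sustainable.

No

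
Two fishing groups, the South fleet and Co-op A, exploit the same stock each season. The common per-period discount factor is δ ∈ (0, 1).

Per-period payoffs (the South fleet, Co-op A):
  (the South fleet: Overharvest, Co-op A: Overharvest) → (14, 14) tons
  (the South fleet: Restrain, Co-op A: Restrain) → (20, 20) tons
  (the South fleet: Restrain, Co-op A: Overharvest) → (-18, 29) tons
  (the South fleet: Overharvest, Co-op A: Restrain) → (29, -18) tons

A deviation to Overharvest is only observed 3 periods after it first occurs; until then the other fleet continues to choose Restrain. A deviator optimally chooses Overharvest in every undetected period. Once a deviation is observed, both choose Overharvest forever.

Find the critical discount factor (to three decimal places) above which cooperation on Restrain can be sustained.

A deviator earns 29 for 3 periods, then 14 forever; cooperating earns 20 forever. Multiplying the IC by (1−δ):
20 ≥ 29(1−δ^3) + 14δ^3, so 15·δ^3 ≥ 9 and δ^3 ≥ 3/5.
δ ≥ (3/5)^(1/3) ≈ 0.843.

0.843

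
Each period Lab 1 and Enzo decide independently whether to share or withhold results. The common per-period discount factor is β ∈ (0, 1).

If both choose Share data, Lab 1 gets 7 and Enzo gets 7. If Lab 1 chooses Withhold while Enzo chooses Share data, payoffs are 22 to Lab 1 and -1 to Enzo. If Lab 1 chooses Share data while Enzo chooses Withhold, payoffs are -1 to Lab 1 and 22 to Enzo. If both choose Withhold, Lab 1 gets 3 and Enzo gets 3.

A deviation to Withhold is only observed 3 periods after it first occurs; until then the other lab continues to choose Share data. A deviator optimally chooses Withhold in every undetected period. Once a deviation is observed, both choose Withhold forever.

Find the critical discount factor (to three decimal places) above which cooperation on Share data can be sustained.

0.924

The best deviation is to choose Withhold for all 3 undetected periods, earning 22 each, then 3 forever once detected.
Deviation value: 22(1−β^3)/(1−β) + 3β^3/(1−β); cooperation value: 7/(1−β).
IC: 7 ≥ 22(1−β^3) + 3β^3 = 22 − 19β^3.
So β^3 ≥ 15/19, giving β ≥ (15/19)^(1/3) ≈ 0.924.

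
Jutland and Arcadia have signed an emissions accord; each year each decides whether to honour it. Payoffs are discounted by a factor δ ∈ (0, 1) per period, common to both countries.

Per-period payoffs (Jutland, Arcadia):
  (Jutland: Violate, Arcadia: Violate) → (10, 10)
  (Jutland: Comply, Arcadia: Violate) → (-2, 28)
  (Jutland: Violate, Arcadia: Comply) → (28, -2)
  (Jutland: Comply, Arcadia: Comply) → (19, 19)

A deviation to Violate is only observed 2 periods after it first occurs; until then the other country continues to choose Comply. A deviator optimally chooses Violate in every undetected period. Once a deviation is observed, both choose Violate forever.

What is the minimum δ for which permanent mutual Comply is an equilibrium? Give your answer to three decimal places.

Deviating for the 2 undetected periods gains 28−19 = 9 per period over cooperation, then loses 19−10 = 9 per period forever once punishment starts.
Gain: 9(1 + δ + … + δ^1); loss: 9·δ^2/(1−δ).
No profitable deviation ⇔ 9(1−δ^2) ≤ 9·δ^2, i.e. δ^2 ≥ 9/(9+9) = 1/2.
Hence δ ≥ (1/2)^(1/2) ≈ 0.707.

0.707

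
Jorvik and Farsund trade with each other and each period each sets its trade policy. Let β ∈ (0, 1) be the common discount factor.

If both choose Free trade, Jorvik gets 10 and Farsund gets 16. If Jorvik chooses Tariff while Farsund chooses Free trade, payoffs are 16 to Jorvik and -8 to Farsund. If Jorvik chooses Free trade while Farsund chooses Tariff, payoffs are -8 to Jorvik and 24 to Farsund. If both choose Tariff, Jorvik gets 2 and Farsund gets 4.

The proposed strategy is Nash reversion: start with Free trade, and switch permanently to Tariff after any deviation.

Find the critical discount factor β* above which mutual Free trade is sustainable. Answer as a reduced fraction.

3/7

Jorvik: cooperation gives 10 each period; deviation gives 16 once then 2 forever.
  10/(1−β) ≥ 16 + 2β/(1−β) ⇒ β ≥ 6/14 = 3/7.
Farsund: cooperation gives 16 each period; deviation gives 24 once then 4 forever.
  β ≥ 8/20 = 2/5.
Both must hold, so the binding constraint is Jorvik's: β ≥ 3/7.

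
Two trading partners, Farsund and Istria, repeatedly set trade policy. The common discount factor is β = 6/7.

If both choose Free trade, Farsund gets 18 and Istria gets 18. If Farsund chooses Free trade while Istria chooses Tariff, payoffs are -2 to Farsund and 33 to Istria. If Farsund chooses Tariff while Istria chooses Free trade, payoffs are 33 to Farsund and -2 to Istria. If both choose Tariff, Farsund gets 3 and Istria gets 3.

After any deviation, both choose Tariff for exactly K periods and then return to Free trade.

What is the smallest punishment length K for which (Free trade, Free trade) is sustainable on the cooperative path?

Need Σ_{k=1}^{K} β^k ≥ (33−18)/(18−3) = 1.0000 at β = 6/7.
At K = 1 the sum is 0.8571 < 1.0000; at K = 2 it is 1.5918 ≥ 1.0000.
So the minimum punishment length is K = 2.

2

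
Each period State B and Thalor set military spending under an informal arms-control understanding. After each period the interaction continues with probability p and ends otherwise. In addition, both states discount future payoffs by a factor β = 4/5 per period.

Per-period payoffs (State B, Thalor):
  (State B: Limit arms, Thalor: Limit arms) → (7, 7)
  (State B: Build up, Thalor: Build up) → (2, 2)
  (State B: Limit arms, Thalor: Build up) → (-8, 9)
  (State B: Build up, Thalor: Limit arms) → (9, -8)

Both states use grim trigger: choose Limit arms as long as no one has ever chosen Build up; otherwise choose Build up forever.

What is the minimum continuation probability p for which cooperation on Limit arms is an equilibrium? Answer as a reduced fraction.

5/14

Expected continuation weight on next period's payoff is β·p = 4/5·p, which plays the role of the discount factor.
Cooperation requires 4/5·p ≥ (9−7)/(9−2) = 2/7, hence p ≥ 5/14.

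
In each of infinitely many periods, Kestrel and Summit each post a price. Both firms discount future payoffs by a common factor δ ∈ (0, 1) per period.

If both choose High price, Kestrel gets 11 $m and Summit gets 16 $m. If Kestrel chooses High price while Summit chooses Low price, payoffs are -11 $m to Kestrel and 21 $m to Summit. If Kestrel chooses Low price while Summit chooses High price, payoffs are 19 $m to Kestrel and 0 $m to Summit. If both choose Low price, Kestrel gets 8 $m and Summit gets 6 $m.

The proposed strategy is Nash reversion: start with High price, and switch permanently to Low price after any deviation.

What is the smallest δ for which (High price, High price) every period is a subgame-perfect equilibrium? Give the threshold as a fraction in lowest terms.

Kestrel's threshold: (19−11)/(19−8) = 8/11.
Summit's threshold: (21−16)/(21−6) = 1/3.
8/11 > 1/3, so Kestrel binds and δ* = 8/11.

8/11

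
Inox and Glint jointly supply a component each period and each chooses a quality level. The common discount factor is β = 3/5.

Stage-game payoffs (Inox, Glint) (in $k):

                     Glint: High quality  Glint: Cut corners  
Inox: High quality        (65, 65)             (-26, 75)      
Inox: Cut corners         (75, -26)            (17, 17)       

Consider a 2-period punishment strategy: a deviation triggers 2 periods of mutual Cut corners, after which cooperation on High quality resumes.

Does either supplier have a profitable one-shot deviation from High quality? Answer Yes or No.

Comparing payoff streams over the 3 periods until play realigns: cooperate → 65(1+β+…+β^2); deviate → 75 + 17(β+…+β^2).
Cooperation is sustained iff (65−17)(β+…+β^2) ≥ 75−65.
β+…+β^2 = 3/5·(1−(3/5)^2)/(1−3/5) = 0.9600, and (75−65)/(65−17) = 0.2083.
0.9600 ≥ 0.2083, so cooperation is sustainable.

No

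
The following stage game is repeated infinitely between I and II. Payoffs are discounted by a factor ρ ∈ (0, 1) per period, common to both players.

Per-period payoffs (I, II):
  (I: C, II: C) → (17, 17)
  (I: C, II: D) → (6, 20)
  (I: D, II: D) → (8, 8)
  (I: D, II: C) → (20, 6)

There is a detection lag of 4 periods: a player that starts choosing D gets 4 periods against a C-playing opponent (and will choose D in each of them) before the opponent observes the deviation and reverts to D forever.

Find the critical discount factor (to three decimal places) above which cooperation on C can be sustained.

0.707

A deviator earns 20 for 4 periods, then 8 forever; cooperating earns 17 forever. Multiplying the IC by (1−ρ):
17 ≥ 20(1−ρ^4) + 8ρ^4, so 12·ρ^4 ≥ 3 and ρ^4 ≥ 1/4.
ρ ≥ (1/4)^(1/4) ≈ 0.707.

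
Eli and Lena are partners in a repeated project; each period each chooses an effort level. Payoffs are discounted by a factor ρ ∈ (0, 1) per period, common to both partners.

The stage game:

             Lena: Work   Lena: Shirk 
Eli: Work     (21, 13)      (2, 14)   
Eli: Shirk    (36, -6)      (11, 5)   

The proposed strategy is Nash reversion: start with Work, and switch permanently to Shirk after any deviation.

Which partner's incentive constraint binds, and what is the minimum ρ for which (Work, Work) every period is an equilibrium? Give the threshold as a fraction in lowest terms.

Eli's threshold: (36−21)/(36−11) = 3/5.
Lena's threshold: (14−13)/(14−5) = 1/9.
3/5 > 1/9, so Eli binds and ρ* = 3/5.

Eli; ρ ≥ 3/5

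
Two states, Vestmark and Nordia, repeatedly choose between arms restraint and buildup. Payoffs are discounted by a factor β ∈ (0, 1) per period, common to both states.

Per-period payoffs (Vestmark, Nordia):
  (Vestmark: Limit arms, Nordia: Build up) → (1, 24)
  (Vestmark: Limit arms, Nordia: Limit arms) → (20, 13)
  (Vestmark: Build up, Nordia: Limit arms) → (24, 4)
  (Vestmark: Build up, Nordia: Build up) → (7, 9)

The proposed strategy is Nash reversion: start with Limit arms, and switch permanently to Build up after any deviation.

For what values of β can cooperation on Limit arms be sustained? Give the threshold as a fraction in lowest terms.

For Vestmark: deviation gain 24−20 = 4, per-period punishment loss 20−7 = 13. IC gives β ≥ 4/17.
For Nordia: gain 11, loss 4 per period, so β ≥ 11/15.
The tighter constraint is Nordia's, so cooperation needs β ≥ 11/15.

11/15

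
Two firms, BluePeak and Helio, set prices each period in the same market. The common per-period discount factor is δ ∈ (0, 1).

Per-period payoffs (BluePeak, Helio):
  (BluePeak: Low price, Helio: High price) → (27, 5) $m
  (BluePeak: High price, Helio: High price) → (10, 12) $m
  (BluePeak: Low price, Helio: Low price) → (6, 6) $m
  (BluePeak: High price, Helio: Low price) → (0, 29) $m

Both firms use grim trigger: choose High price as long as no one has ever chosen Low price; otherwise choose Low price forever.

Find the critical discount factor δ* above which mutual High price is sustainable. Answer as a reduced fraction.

17/21

BluePeak: cooperation gives 10 each period; deviation gives 27 once then 6 forever.
  10/(1−δ) ≥ 27 + 6δ/(1−δ) ⇒ δ ≥ 17/21.
Helio: cooperation gives 12 each period; deviation gives 29 once then 6 forever.
  δ ≥ 17/23.
Both must hold, so the binding constraint is BluePeak's: δ ≥ 17/21.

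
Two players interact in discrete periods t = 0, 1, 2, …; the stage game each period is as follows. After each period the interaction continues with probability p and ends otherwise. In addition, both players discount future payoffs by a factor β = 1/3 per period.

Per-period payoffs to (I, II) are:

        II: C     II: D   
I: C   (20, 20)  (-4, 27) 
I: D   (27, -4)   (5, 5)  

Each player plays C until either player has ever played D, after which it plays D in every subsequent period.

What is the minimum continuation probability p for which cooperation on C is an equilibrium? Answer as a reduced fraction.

With continuation probability p and discount β, the effective per-period discount factor is βp.
Grim-trigger IC: βp ≥ (27−20)/(27−5) = 7/22.
So p ≥ (7/22)/(1/3) = 21/22.

21/22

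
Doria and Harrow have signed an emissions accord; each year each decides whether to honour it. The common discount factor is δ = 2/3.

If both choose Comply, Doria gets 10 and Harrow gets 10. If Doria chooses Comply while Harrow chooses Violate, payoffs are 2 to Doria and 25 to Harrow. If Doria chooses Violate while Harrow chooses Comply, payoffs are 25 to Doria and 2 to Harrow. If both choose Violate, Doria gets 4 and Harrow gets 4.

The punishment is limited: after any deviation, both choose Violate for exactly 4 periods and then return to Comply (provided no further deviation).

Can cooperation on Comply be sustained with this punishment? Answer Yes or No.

Comparing payoff streams over the 5 periods until play realigns: cooperate → 10(1+δ+…+δ^4); deviate → 25 + 4(δ+…+δ^4).
Cooperation is sustained iff (10−4)(δ+…+δ^4) ≥ 25−10.
δ+…+δ^4 = 2/3·(1−(2/3)^4)/(1−2/3) = 1.6049, and (25−10)/(10−4) = 2.5000.
1.6049 < 2.5000, so cooperation is not sustainable.

No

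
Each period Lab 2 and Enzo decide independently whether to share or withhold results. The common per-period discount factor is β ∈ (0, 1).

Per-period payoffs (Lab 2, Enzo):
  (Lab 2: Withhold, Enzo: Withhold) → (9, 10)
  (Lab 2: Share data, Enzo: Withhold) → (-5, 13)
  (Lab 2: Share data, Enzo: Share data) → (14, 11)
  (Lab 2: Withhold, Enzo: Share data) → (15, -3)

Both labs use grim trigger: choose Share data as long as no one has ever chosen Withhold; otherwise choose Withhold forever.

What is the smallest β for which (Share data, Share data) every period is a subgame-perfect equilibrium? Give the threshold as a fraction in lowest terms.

Lab 2's threshold: (15−14)/(15−9) = 1/6.
Enzo's threshold: (13−11)/(13−10) = 2/3.
1/6 < 2/3, so Enzo binds and β* = 2/3.

2/3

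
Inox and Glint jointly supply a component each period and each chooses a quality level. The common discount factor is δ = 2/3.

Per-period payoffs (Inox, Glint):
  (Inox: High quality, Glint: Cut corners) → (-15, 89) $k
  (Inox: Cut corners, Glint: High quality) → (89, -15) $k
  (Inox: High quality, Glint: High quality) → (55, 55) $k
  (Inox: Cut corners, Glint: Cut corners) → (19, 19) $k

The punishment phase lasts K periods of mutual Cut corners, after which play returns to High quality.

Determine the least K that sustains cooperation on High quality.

2

Need Σ_{k=1}^{K} δ^k ≥ (89−55)/(55−19) = 0.9444 at δ = 2/3.
At K = 1 the sum is 0.6667 < 0.9444; at K = 2 it is 1.1111 ≥ 0.9444.
So the minimum punishment length is K = 2.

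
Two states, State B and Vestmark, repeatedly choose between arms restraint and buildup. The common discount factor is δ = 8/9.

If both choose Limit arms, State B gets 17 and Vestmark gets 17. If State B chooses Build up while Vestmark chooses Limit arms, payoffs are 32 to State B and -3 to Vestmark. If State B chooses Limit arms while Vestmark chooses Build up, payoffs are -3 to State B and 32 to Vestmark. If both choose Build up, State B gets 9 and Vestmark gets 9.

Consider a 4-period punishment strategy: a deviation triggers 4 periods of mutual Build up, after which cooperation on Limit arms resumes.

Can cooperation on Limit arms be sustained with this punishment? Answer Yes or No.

Yes

IC: δ+…+δ^4 ≥ (32−17)/(17−9) = 15/8.
At δ = 8/9: partial sum = 3.0056 ≥ 1.8750. Cooperation sustainable.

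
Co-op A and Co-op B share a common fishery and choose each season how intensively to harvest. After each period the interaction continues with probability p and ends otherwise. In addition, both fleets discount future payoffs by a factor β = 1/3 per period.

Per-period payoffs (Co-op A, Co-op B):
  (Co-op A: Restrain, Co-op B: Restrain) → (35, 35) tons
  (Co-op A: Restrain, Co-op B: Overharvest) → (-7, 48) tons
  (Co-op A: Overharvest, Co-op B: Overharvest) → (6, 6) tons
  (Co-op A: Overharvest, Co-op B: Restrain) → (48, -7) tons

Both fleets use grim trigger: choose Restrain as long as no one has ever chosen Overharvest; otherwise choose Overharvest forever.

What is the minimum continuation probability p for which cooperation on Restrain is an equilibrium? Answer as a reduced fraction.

13/14

Expected continuation weight on next period's payoff is β·p = 1/3·p, which plays the role of the discount factor.
Cooperation requires 1/3·p ≥ (48−35)/(48−6) = 13/42, hence p ≥ 13/14.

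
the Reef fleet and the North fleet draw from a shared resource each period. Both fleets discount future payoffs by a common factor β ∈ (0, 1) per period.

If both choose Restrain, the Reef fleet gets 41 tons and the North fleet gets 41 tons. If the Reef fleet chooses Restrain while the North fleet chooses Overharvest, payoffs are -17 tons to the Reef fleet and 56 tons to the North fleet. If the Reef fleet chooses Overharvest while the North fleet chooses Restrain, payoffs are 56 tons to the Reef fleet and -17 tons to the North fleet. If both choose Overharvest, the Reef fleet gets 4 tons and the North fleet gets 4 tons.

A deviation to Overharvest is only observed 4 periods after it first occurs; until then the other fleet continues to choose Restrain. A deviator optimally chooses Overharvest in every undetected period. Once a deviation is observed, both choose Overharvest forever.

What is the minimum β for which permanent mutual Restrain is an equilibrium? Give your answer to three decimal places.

Deviating for the 4 undetected periods gains 56−41 = 15 per period over cooperation, then loses 41−4 = 37 per period forever once punishment starts.
Gain: 15(1 + β + … + β^3); loss: 37·β^4/(1−β).
No profitable deviation ⇔ 15(1−β^4) ≤ 37·β^4, i.e. β^4 ≥ 15/(15+37) = 15/52.
Hence β ≥ (15/52)^(1/4) ≈ 0.733.

0.733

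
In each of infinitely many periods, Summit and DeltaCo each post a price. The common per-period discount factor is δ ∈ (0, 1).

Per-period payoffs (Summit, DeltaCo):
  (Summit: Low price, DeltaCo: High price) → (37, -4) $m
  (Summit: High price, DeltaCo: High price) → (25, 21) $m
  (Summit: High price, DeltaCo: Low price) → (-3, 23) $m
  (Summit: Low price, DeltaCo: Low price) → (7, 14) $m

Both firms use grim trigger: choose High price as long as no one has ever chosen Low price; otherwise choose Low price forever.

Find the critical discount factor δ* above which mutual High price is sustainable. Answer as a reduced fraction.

2/5

Summit's threshold: (37−25)/(37−7) = 2/5.
DeltaCo's threshold: (23−21)/(23−14) = 2/9.
2/5 > 2/9, so Summit binds and δ* = 2/5.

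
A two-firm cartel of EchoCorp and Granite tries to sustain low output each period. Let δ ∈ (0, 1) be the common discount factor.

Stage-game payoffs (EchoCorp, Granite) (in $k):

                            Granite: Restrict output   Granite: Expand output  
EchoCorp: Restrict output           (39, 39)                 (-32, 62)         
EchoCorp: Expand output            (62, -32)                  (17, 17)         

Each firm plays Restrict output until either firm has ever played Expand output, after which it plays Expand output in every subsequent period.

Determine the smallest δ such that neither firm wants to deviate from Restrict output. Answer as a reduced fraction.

23/45

39/(1−δ) ≥ 62 + 17δ/(1−δ)
39 ≥ 62 − 45δ
δ ≥ 23/45.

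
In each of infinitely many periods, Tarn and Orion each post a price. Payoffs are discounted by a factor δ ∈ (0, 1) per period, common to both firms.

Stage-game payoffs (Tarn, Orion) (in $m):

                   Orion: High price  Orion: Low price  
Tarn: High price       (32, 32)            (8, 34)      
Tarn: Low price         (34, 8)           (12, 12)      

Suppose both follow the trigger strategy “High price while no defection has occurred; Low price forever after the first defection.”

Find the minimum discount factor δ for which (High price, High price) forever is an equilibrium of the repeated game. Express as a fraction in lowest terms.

32/(1−δ) ≥ 34 + 12δ/(1−δ)
32 ≥ 34 − 22δ
δ ≥ 2/22 = 1/11.

1/11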